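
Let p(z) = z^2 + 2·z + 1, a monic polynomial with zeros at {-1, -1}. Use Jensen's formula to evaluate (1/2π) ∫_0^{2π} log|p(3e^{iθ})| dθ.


Zeros: -1, -1; r = 3.
Inside |z| < r: -1, -1. Outside (|z| ≥ r): ∅.
p(0) = 1, so log|p(0)| = log(1) = 0.0000.
Apply Jensen: I(r) = log|p(0)| + Σ_k log(r/|z_k|), summed over zeros inside |z| < r.
  log(r/|z_k|) for z_k = -1: log(3/1) = 1.0986
  log(r/|z_k|) for z_k = -1: log(3/1) = 1.0986
Sum over inside zeros: 2.1972.
I(r) = log|p(0)| + (inside sum) = 0.0000 + 2.1972 = 2.1972.
Closed form (all zeros inside, monic): I(r) = n·log(r) = 2·log(3) = 2.1972. ✓

I(r) ≈ 2.1972.


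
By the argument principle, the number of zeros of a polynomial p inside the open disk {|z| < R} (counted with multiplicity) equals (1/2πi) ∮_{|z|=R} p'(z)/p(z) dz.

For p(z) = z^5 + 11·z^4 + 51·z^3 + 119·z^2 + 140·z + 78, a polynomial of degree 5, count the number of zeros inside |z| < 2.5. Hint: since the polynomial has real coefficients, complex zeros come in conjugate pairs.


The zeros of p are: (-3 + 2i), (-3 - 2i), -3, (-1 + 1i), (-1 - 1i).
Their magnitudes are: 3.606, 3.606, 3, 1.414, 1.414.
Zeros with |z| < R = 2.5: (-1 + 1i), (-1 - 1i).
Count = 2.
By the argument principle, (1/2πi) ∮_{|z|=R} p'(z)/p(z) dz equals exactly this count.

Number of zeros inside |z| < 2.5: 2.


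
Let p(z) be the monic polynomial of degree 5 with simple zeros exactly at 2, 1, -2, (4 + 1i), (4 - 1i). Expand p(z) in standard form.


The polynomial is p(z) = ∏_{α ∈ S} (z − α), where S = {2, 1, -2, (4 + 1i), (4 - 1i)}.
Expanding the product yields: p(z) = z^5 -9·z^4 + 21·z^3 + 19·z^2 -100·z + 68.
Note conjugate pairs combine to real quadratics: (z − (4+1i))(z − (4−1i)) = z² − 8z + 17.
The resulting polynomial has degree 5 and real coefficients as required.

p(z) = z^5 -9·z^4 + 21·z^3 + 19·z^2 -100·z + 68.


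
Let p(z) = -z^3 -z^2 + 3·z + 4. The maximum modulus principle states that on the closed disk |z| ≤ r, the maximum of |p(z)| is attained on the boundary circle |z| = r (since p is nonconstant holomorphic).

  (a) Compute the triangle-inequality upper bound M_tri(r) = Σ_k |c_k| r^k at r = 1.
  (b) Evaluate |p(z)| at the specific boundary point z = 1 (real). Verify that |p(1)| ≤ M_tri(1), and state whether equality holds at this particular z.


Coefficients: c_0 = 4, c_1 = 3, c_2 = -1, c_3 = -1. Radius r = 1.
Part (a). Triangle bound: M_tri(r) = Σ_k |c_k| r^k
  = |4|·1^0 + |3|·1^1 + |-1|·1^2 + |-1|·1^3
  = 4 + 3 + 1 + 1 = 9.
This bounds M(r) := max_{|z|=r} |p(z)| from above; equality holds iff all terms c_k z^k can be made to align in phase at a single z on |z|=r.
Part (b). At z = 1 (real, on the circle |z| = r):
  p(1) = (4)·1^0 + (3)·1^1 + (-1)·1^2 + (-1)·1^3 = 5.
  |p(1)| = 5.
Check: |p(1)| = 5 ≤ 9 = M_tri(1). ✓ Equality does not hold at z = 1 (the coefficients have mixed signs, so the terms do not all align in phase there).

M_tri(1) = 9; |p(1)| = 5; equality at z=1: no.


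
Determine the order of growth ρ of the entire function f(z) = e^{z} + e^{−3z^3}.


Each summand is entire of order 1 and 3 respectively (as in the single-exponential case). The order of a sum is at most the max of the orders, so ρ ≤ 3. For the lower bound: on |z|=r choose arg z so that -3z^3 is real positive; then |e^{-3z^3}| = e^{3r^3} while |e^{1z}| ≤ e^{1r^1} = o(e^{3r^3}). So |f| ≥ e^{3r^3}(1 − o(1)) and ρ ≥ 3. Hence ρ = max(1, 3) = 3.
Therefore ρ = 3.

Order ρ = 3.


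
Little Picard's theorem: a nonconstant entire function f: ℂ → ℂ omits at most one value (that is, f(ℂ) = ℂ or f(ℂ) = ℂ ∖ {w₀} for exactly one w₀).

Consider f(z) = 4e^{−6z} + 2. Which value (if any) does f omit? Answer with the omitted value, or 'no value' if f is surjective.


Little Picard bounds the complement of f(ℂ) to at most one point.
e^{−6z} is never zero on ℂ, so 4·e^{−6z} takes every value in ℂ ∖ {0}. Adding 2 shifts the range to ℂ ∖ {2}. Thus f omits exactly the value 2.

Omitted value: 2.


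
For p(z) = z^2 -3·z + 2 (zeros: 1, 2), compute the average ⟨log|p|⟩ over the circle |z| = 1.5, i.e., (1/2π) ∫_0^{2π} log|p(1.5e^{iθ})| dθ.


Zeros: 1, 2; r = 1.5.
Inside |z| < r: 1. Outside (|z| ≥ r): 2.
p(0) = 2, so log|p(0)| = log(2) = 0.6931.
Apply Jensen: I(r) = log|p(0)| + Σ_k log(r/|z_k|), summed over zeros inside |z| < r.
  log(r/|z_k|) for z_k = 1: log(1.5/1) = 0.4055
  Outside zeros (2) contribute nothing to the Jensen sum.
Sum over inside zeros: 0.4055.
I(r) = log|p(0)| + (inside sum) = 0.6931 + 0.4055 = 1.0986.
Note: since some zeros are outside |z| ≤ r, the simplified n·log(r) form does NOT apply — only the inside zeros contribute.

I(r) ≈ 1.0986.


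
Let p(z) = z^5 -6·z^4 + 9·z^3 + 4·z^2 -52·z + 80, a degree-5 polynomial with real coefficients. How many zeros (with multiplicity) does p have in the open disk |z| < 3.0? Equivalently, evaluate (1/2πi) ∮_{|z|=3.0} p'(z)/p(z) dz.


The zeros of p are: (1 + 2i), (1 - 2i), 4, -2, 2.
Their magnitudes are: 2.236, 2.236, 4, 2, 2.
Zeros with |z| < R = 3.0: (1 + 2i), (1 - 2i), -2, 2.
Count = 4.
By the argument principle, (1/2πi) ∮_{|z|=R} p'(z)/p(z) dz equals exactly this count.

Number of zeros inside |z| < 3.0: 4.


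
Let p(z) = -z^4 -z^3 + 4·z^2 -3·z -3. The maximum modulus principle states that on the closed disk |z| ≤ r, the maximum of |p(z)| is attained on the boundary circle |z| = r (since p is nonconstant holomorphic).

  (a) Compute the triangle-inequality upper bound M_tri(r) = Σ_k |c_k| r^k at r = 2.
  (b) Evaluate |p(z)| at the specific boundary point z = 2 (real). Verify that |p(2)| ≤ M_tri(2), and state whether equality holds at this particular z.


Coefficients: c_0 = -3, c_1 = -3, c_2 = 4, c_3 = -1, c_4 = -1. Radius r = 2.
Part (a). Triangle bound: M_tri(r) = Σ_k |c_k| r^k
  = |-3|·2^0 + |-3|·2^1 + |4|·2^2 + |-1|·2^3 + |-1|·2^4
  = 3 + 6 + 16 + 8 + 16 = 49.
This bounds M(r) := max_{|z|=r} |p(z)| from above; equality holds iff all terms c_k z^k can be made to align in phase at a single z on |z|=r.
Part (b). At z = 2 (real, on the circle |z| = r):
  p(2) = (-3)·2^0 + (-3)·2^1 + (4)·2^2 + (-1)·2^3 + (-1)·2^4 = -17.
  |p(2)| = 17.
Check: |p(2)| = 17 ≤ 49 = M_tri(2). ✓ Equality does not hold at z = 2 (the coefficients have mixed signs, so the terms do not all align in phase there).

M_tri(2) = 49; |p(2)| = 17; equality at z=2: no.


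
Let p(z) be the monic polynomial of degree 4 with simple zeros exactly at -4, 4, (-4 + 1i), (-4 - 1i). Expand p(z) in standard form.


The polynomial is p(z) = ∏_{α ∈ S} (z − α), where S = {-4, 4, (-4 + 1i), (-4 - 1i)}.
Expanding the product yields: p(z) = z^4 + 8·z^3 + z^2 -128·z -272.
Note conjugate pairs combine to real quadratics: (z − (-4+1i))(z − (-4−1i)) = z² + 8z + 17.
The resulting polynomial has degree 4 and real coefficients as required.

p(z) = z^4 + 8·z^3 + z^2 -128·z -272.


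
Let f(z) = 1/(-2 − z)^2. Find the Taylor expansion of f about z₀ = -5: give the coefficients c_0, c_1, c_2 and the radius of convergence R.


Let w = z − z₀, so z = z₀ + w.
Then -2 − z = -2 − (z₀ + w) = (-2 − z₀) − w = 3 − w.
f(z) = 1/(3 − w)^2 = (1/(3)^2) · (1 − w/(3))^{−2}.
By the binomial series (1−u)^{−2} = Σ_{n≥0} C(n+1, 1) u^n for |u|<1, with u = w/(3):
  c_n = C(n+1, 1) / (3)^(n+2).
  c_0 = 1/(3)^2 = 1/9.
  c_1 = 2/(3)^3 = 2/27.
  c_2 = 3/(3)^4 = 1/27.
The series is valid for |w/d| < 1, i.e. |z − z₀| < |d|.
Radius of convergence: R = |-2 − z₀| = |3| = 3 (distance from z₀ to the singularity z = -2).

c_0 = 1/9, c_1 = 2/27, c_2 = 1/27; R = 3.


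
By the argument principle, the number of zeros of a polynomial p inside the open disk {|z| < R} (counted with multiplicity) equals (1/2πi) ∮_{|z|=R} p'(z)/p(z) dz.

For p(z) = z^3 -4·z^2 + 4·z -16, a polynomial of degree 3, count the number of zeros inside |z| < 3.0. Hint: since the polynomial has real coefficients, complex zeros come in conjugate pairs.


The zeros of p are: 4, (0 + 2i), (0 - 2i).
Their magnitudes are: 4, 2, 2.
Zeros with |z| < R = 3.0: (0 + 2i), (0 - 2i).
Count = 2.
By the argument principle, (1/2πi) ∮_{|z|=R} p'(z)/p(z) dz equals exactly this count.

Number of zeros inside |z| < 3.0: 2.


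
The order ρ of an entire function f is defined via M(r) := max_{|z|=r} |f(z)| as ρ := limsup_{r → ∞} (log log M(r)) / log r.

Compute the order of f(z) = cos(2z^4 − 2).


Write cos(w) = (e^{iw} ± e^{−iw})/(2 or 2i), so |cos(w)| ≤ e^{|w|}. With w = 2z^4 − 2, |w| ≤ 2r^4 + 2 on |z|=r, giving M(r) ≤ e^{2r^4 + 2} and ρ ≤ 4. For the lower bound, choose z on |z|=r with 2z^4 purely imaginary of modulus 2r^4; then |cos(2z^4 − 2)| grows like e^{2r^4}/2, so ρ ≥ 4. Hence ρ = 4.
Therefore ρ = 4.

Order ρ = 4.


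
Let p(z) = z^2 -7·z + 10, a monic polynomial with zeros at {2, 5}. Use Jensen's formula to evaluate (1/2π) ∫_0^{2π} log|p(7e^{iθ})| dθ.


Zeros: 2, 5; r = 7.
Inside |z| < r: 2, 5. Outside (|z| ≥ r): ∅.
p(0) = 10, so log|p(0)| = log(10) = 2.3026.
Apply Jensen: I(r) = log|p(0)| + Σ_k log(r/|z_k|), summed over zeros inside |z| < r.
  log(r/|z_k|) for z_k = 2: log(7/2) = 1.2528
  log(r/|z_k|) for z_k = 5: log(7/5) = 0.3365
Sum over inside zeros: 1.5892.
I(r) = log|p(0)| + (inside sum) = 2.3026 + 1.5892 = 3.8918.
Closed form (all zeros inside, monic): I(r) = n·log(r) = 2·log(7) = 3.8918. ✓

I(r) ≈ 3.8918.


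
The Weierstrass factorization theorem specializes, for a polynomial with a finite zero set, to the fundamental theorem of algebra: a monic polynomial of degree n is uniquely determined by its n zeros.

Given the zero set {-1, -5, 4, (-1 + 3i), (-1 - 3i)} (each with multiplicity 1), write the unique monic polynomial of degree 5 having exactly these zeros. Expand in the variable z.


The polynomial is p(z) = ∏_{α ∈ S} (z − α), where S = {-1, -5, 4, (-1 + 3i), (-1 - 3i)}.
Expanding the product yields: p(z) = z^5 + 4·z^4 -5·z^3 -38·z^2 -230·z -200.
Note conjugate pairs combine to real quadratics: (z − (-1+3i))(z − (-1−3i)) = z² + 2z + 10.
The resulting polynomial has degree 5 and real coefficients as required.

p(z) = z^5 + 4·z^4 -5·z^3 -38·z^2 -230·z -200.


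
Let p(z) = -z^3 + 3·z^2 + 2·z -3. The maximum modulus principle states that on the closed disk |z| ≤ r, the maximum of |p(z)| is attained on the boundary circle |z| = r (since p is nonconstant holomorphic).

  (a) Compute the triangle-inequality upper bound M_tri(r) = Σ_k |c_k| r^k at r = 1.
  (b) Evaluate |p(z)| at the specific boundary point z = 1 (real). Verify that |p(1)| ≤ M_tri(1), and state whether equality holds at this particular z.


Coefficients: c_0 = -3, c_1 = 2, c_2 = 3, c_3 = -1. Radius r = 1.
Part (a). Triangle bound: M_tri(r) = Σ_k |c_k| r^k
  = |-3|·1^0 + |2|·1^1 + |3|·1^2 + |-1|·1^3
  = 3 + 2 + 3 + 1 = 9.
This bounds M(r) := max_{|z|=r} |p(z)| from above; equality holds iff all terms c_k z^k can be made to align in phase at a single z on |z|=r.
Part (b). At z = 1 (real, on the circle |z| = r):
  p(1) = (-3)·1^0 + (2)·1^1 + (3)·1^2 + (-1)·1^3 = 1.
  |p(1)| = 1.
Check: |p(1)| = 1 ≤ 9 = M_tri(1). ✓ Equality does not hold at z = 1 (the coefficients have mixed signs, so the terms do not all align in phase there).

M_tri(1) = 9; |p(1)| = 1; equality at z=1: no.


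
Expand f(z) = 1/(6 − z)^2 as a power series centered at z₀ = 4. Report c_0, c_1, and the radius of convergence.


Let w = z − z₀, so z = z₀ + w.
Then 6 − z = 6 − (z₀ + w) = (6 − z₀) − w = 2 − w.
f(z) = 1/(2 − w)^2 = (1/(2)^2) · (1 − w/(2))^{−2}.
By the binomial series (1−u)^{−2} = Σ_{n≥0} C(n+1, 1) u^n for |u|<1, with u = w/(2):
  c_n = C(n+1, 1) / (2)^(n+2).
  c_0 = 1/(2)^2 = 1/4.
  c_1 = 2/(2)^3 = 1/4.
The series is valid for |w/d| < 1, i.e. |z − z₀| < |d|.
Radius of convergence: R = |6 − z₀| = |2| = 2 (distance from z₀ to the singularity z = 6).

c_0 = 1/4, c_1 = 1/4; R = 2.


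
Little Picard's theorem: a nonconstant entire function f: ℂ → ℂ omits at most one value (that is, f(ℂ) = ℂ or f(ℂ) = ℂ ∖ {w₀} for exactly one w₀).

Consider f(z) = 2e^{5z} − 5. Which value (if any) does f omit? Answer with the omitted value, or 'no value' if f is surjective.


Little Picard bounds the complement of f(ℂ) to at most one point.
e^{5z} is never zero on ℂ, so 2·e^{5z} takes every value in ℂ ∖ {0}. Adding -5 shifts the range to ℂ ∖ {-5}. Thus f omits exactly the value -5.

Omitted value: -5.


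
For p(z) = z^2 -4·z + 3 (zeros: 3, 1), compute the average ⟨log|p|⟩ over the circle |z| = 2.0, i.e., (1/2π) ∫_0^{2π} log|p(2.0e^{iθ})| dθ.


Zeros: 1, 3; r = 2.0.
Inside |z| < r: 1. Outside (|z| ≥ r): 3.
p(0) = 3, so log|p(0)| = log(3) = 1.0986.
Apply Jensen: I(r) = log|p(0)| + Σ_k log(r/|z_k|), summed over zeros inside |z| < r.
  log(r/|z_k|) for z_k = 1: log(2.0/1) = 0.6931
  Outside zeros (3) contribute nothing to the Jensen sum.
Sum over inside zeros: 0.6931.
I(r) = log|p(0)| + (inside sum) = 1.0986 + 0.6931 = 1.7918.
Note: since some zeros are outside |z| ≤ r, the simplified n·log(r) form does NOT apply — only the inside zeros contribute.

I(r) ≈ 1.7918.


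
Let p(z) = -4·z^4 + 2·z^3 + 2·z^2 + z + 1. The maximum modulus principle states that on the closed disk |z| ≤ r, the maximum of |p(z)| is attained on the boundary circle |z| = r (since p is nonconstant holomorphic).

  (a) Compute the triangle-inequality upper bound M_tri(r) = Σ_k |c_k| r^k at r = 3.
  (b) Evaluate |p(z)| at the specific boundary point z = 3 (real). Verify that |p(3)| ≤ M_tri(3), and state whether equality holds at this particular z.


Coefficients: c_0 = 1, c_1 = 1, c_2 = 2, c_3 = 2, c_4 = -4. Radius r = 3.
Part (a). Triangle bound: M_tri(r) = Σ_k |c_k| r^k
  = |1|·3^0 + |1|·3^1 + |2|·3^2 + |2|·3^3 + |-4|·3^4
  = 1 + 3 + 18 + 54 + 324 = 400.
This bounds M(r) := max_{|z|=r} |p(z)| from above; equality holds iff all terms c_k z^k can be made to align in phase at a single z on |z|=r.
Part (b). At z = 3 (real, on the circle |z| = r):
  p(3) = (1)·3^0 + (1)·3^1 + (2)·3^2 + (2)·3^3 + (-4)·3^4 = -248.
  |p(3)| = 248.
Check: |p(3)| = 248 ≤ 400 = M_tri(3). ✓ Equality does not hold at z = 3 (the coefficients have mixed signs, so the terms do not all align in phase there).

M_tri(3) = 400; |p(3)| = 248; equality at z=3: no.


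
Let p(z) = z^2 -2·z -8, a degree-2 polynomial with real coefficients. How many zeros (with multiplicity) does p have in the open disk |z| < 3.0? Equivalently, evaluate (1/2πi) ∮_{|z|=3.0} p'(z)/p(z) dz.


The zeros of p are: -2, 4.
Their magnitudes are: 2, 4.
Zeros with |z| < R = 3.0: -2.
Count = 1.
By the argument principle, (1/2πi) ∮_{|z|=R} p'(z)/p(z) dz equals exactly this count.

Number of zeros inside |z| < 3.0: 1.


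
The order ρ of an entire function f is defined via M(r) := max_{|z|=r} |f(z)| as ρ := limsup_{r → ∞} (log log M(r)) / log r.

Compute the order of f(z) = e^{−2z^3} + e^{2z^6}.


Each summand is entire of order 3 and 6 respectively (as in the single-exponential case). The order of a sum is at most the max of the orders, so ρ ≤ 6. For the lower bound: on |z|=r choose arg z so that 2z^6 is real positive; then |e^{2z^6}| = e^{2r^6} while |e^{-2z^3}| ≤ e^{2r^3} = o(e^{2r^6}). So |f| ≥ e^{2r^6}(1 − o(1)) and ρ ≥ 6. Hence ρ = max(3, 6) = 6.
Therefore ρ = 6.

Order ρ = 6.


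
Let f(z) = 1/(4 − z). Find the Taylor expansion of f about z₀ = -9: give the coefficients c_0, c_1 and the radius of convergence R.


Let w = z − z₀, so z = z₀ + w.
Then 4 − z = 4 − (z₀ + w) = (4 − z₀) − w = 13 − w.
f(z) = 1/(13 − w) = (1/(13)) · 1/(1 − w/(13)) = Σ_{n≥0} w^n / (13)^(n+1).
So c_n = 1/(13)^(n+1):
  c_0 = 1/(13)^1 = 1/13.
  c_1 = 1/(13)^2 = 1/169.
The series is valid for |w/d| < 1, i.e. |z − z₀| < |d|.
Radius of convergence: R = |4 − z₀| = |13| = 13 (distance from z₀ to the singularity z = 4).

c_0 = 1/13, c_1 = 1/169; R = 13.


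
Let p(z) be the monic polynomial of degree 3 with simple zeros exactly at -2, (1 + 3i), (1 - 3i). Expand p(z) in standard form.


The polynomial is p(z) = ∏_{α ∈ S} (z − α), where S = {-2, (1 + 3i), (1 - 3i)}.
Expanding the product yields: p(z) = z^3 + 6·z + 20.
Note conjugate pairs combine to real quadratics: (z − (1+3i))(z − (1−3i)) = z² − 2z + 10.
The resulting polynomial has degree 3 and real coefficients as required.

p(z) = z^3 + 6·z + 20.


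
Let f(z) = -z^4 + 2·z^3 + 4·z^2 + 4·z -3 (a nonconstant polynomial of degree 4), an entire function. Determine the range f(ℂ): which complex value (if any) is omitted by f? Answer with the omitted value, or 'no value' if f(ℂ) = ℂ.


Little Picard bounds the complement of f(ℂ) to at most one point.
For every w ∈ ℂ, the equation p(z) − w = 0 is a nonconstant polynomial in z and hence has at least one root by the fundamental theorem of algebra. So p is surjective onto ℂ, omitting no value.

Omitted value: no value.


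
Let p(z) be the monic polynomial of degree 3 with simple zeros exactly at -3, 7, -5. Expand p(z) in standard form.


The polynomial is p(z) = ∏_{α ∈ S} (z − α), where S = {-3, 7, -5}.
Expanding the product yields: p(z) = z^3 + z^2 -41·z -105.
The resulting polynomial has degree 3 and real coefficients as required.

p(z) = z^3 + z^2 -41·z -105.


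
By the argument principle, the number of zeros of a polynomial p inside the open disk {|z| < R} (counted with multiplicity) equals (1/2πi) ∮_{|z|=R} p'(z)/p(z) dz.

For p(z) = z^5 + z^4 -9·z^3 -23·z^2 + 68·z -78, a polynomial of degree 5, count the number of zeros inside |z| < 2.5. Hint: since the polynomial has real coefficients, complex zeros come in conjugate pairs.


The zeros of p are: (-3 + 2i), (-3 - 2i), 3, (1 + 1i), (1 - 1i).
Their magnitudes are: 3.606, 3.606, 3, 1.414, 1.414.
Zeros with |z| < R = 2.5: (1 + 1i), (1 - 1i).
Count = 2.
By the argument principle, (1/2πi) ∮_{|z|=R} p'(z)/p(z) dz equals exactly this count.

Number of zeros inside |z| < 2.5: 2.


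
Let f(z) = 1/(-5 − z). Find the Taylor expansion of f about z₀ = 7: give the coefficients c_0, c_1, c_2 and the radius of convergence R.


Let w = z − z₀, so z = z₀ + w.
Then -5 − z = -5 − (z₀ + w) = (-5 − z₀) − w = -12 − w.
f(z) = 1/(-12 − w) = (1/(-12)) · 1/(1 − w/(-12)) = Σ_{n≥0} w^n / (-12)^(n+1).
So c_n = 1/(-12)^(n+1):
  c_0 = 1/(-12)^1 = -1/12.
  c_1 = 1/(-12)^2 = 1/144.
  c_2 = 1/(-12)^3 = -1/1728.
The series is valid for |w/d| < 1, i.e. |z − z₀| < |d|.
Radius of convergence: R = |-5 − z₀| = |-12| = 12 (distance from z₀ to the singularity z = -5).

c_0 = -1/12, c_1 = 1/144, c_2 = -1/1728; R = 12.


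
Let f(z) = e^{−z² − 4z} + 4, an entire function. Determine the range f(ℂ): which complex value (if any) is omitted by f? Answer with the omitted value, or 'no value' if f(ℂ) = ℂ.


Little Picard bounds the complement of f(ℂ) to at most one point.
The exponent g(z) = −z² − 4z is a nonconstant polynomial, hence surjective onto ℂ. So e^{g(z)} takes every value in {e^w : w ∈ ℂ} = ℂ ∖ {0}. Adding 4 shifts the range to ℂ ∖ {4}. f omits exactly 4.

Omitted value: 4.


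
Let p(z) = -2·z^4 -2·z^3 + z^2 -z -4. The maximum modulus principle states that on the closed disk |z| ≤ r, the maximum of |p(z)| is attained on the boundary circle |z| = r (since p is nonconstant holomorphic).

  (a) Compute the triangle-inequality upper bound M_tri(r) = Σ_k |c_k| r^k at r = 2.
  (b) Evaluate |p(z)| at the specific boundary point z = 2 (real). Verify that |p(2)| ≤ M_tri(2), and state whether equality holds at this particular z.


Coefficients: c_0 = -4, c_1 = -1, c_2 = 1, c_3 = -2, c_4 = -2. Radius r = 2.
Part (a). Triangle bound: M_tri(r) = Σ_k |c_k| r^k
  = |-4|·2^0 + |-1|·2^1 + |1|·2^2 + |-2|·2^3 + |-2|·2^4
  = 4 + 2 + 4 + 16 + 32 = 58.
This bounds M(r) := max_{|z|=r} |p(z)| from above; equality holds iff all terms c_k z^k can be made to align in phase at a single z on |z|=r.
Part (b). At z = 2 (real, on the circle |z| = r):
  p(2) = (-4)·2^0 + (-1)·2^1 + (1)·2^2 + (-2)·2^3 + (-2)·2^4 = -50.
  |p(2)| = 50.
Check: |p(2)| = 50 ≤ 58 = M_tri(2). ✓ Equality does not hold at z = 2 (the coefficients have mixed signs, so the terms do not all align in phase there).

M_tri(2) = 58; |p(2)| = 50; equality at z=2: no.


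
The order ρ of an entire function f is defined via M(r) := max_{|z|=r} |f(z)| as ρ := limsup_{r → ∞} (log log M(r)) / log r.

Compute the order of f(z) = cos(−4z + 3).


cos(w) is a linear combination of e^{iw} and e^{−iw} (or e^w, e^{−w} in the hyperbolic case), so |cos(w)| ≤ e^{|w|}. With w = −4z + 3, |w| ≤ 4|z| + 3 = 4r + 3 on |z| = r, giving M(r) ≤ e^{4r + 3}, so ρ ≤ 1. On a suitable ray (z = it for sin/cos; z = t for sinh/cosh, t real → ∞), |cos(−4z + 3)| grows like e^{4|t|}/2, so ρ ≥ 1. Hence ρ = 1.
Therefore ρ = 1.

Order ρ = 1.


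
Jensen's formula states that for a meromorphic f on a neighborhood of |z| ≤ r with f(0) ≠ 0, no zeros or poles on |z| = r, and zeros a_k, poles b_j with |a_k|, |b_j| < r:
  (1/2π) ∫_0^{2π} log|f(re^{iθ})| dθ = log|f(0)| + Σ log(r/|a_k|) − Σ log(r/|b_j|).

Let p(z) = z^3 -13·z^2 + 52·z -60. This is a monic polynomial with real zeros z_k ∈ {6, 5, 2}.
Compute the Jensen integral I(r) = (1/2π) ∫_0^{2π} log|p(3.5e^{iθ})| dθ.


Zeros: 2, 5, 6; r = 3.5.
Inside |z| < r: 2. Outside (|z| ≥ r): 5, 6.
p(0) = -60, so log|p(0)| = log(60) = 4.0943.
Apply Jensen: I(r) = log|p(0)| + Σ_k log(r/|z_k|), summed over zeros inside |z| < r.
  log(r/|z_k|) for z_k = 2: log(3.5/2) = 0.5596
  Outside zeros (5, 6) contribute nothing to the Jensen sum.
Sum over inside zeros: 0.5596.
I(r) = log|p(0)| + (inside sum) = 4.0943 + 0.5596 = 4.6540.
Note: since some zeros are outside |z| ≤ r, the simplified n·log(r) form does NOT apply — only the inside zeros contribute.

I(r) ≈ 4.6540.


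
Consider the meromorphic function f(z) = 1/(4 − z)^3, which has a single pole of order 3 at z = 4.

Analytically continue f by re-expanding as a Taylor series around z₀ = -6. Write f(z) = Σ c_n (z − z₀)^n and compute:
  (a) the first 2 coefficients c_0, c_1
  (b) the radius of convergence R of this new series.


Let w = z − z₀, so z = z₀ + w.
Then 4 − z = 4 − (z₀ + w) = (4 − z₀) − w = 10 − w.
f(z) = 1/(10 − w)^3 = (1/(10)^3) · (1 − w/(10))^{−3}.
By the binomial series (1−u)^{−3} = Σ_{n≥0} C(n+2, 2) u^n for |u|<1, with u = w/(10):
  c_n = C(n+2, 2) / (10)^(n+3).
  c_0 = 1/(10)^3 = 1/1000.
  c_1 = 3/(10)^4 = 3/10000.
The series is valid for |w/d| < 1, i.e. |z − z₀| < |d|.
Radius of convergence: R = |4 − z₀| = |10| = 10 (distance from z₀ to the singularity z = 4).

c_0 = 1/1000, c_1 = 3/10000; R = 10.


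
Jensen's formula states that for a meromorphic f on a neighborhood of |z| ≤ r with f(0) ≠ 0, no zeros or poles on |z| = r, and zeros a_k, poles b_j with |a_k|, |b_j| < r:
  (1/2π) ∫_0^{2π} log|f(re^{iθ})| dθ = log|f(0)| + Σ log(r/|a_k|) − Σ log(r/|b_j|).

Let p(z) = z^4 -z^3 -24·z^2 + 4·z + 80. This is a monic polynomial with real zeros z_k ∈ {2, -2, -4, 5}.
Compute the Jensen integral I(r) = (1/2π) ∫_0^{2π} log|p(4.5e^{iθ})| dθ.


Zeros: -4, -2, 2, 5; r = 4.5.
Inside |z| < r: -4, -2, 2. Outside (|z| ≥ r): 5.
p(0) = 80, so log|p(0)| = log(80) = 4.3820.
Apply Jensen: I(r) = log|p(0)| + Σ_k log(r/|z_k|), summed over zeros inside |z| < r.
  log(r/|z_k|) for z_k = 2: log(4.5/2) = 0.8109
  log(r/|z_k|) for z_k = -2: log(4.5/2) = 0.8109
  log(r/|z_k|) for z_k = -4: log(4.5/4) = 0.1178
  Outside zeros (5) contribute nothing to the Jensen sum.
Sum over inside zeros: 1.7396.
I(r) = log|p(0)| + (inside sum) = 4.3820 + 1.7396 = 6.1217.
Note: since some zeros are outside |z| ≤ r, the simplified n·log(r) form does NOT apply — only the inside zeros contribute.

I(r) ≈ 6.1217.


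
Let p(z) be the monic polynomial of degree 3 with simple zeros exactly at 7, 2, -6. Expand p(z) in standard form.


The polynomial is p(z) = ∏_{α ∈ S} (z − α), where S = {7, 2, -6}.
Expanding the product yields: p(z) = z^3 -3·z^2 -40·z + 84.
The resulting polynomial has degree 3 and real coefficients as required.

p(z) = z^3 -3·z^2 -40·z + 84.


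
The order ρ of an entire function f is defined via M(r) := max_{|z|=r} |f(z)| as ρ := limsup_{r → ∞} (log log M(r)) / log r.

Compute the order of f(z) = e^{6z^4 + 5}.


|e^{6z^4 + 5}| = e^{Re(6·z^4) + 5} ≤ e^{6|z|^4 + 5} = e^{6r^4 + 5} on |z| = r, so ρ ≤ 4. Choosing z on |z|=r so that 6·z^4 is real positive (always possible by picking arg z appropriately) gives |f(z)| = e^{6r^4 + 5}, matching the bound. The additive constant 5 does not affect log log M(r) ~ 4·log r. Hence ρ = 4.
Therefore ρ = 4.

Order ρ = 4.


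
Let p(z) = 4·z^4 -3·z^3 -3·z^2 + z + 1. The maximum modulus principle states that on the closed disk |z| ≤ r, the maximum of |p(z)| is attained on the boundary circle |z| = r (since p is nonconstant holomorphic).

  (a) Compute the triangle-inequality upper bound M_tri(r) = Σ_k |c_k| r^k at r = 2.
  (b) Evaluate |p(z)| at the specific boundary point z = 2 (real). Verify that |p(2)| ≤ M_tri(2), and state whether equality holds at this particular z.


Coefficients: c_0 = 1, c_1 = 1, c_2 = -3, c_3 = -3, c_4 = 4. Radius r = 2.
Part (a). Triangle bound: M_tri(r) = Σ_k |c_k| r^k
  = |1|·2^0 + |1|·2^1 + |-3|·2^2 + |-3|·2^3 + |4|·2^4
  = 1 + 2 + 12 + 24 + 64 = 103.
This bounds M(r) := max_{|z|=r} |p(z)| from above; equality holds iff all terms c_k z^k can be made to align in phase at a single z on |z|=r.
Part (b). At z = 2 (real, on the circle |z| = r):
  p(2) = (1)·2^0 + (1)·2^1 + (-3)·2^2 + (-3)·2^3 + (4)·2^4 = 31.
  |p(2)| = 31.
Check: |p(2)| = 31 ≤ 103 = M_tri(2). ✓ Equality does not hold at z = 2 (the coefficients have mixed signs, so the terms do not all align in phase there).

M_tri(2) = 103; |p(2)| = 31; equality at z=2: no.


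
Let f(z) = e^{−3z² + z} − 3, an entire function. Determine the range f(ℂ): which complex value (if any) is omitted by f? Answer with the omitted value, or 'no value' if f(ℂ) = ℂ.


Little Picard bounds the complement of f(ℂ) to at most one point.
The exponent g(z) = −3z² + z is a nonconstant polynomial, hence surjective onto ℂ. So e^{g(z)} takes every value in {e^w : w ∈ ℂ} = ℂ ∖ {0}. Adding -3 shifts the range to ℂ ∖ {-3}. f omits exactly -3.

Omitted value: -3.


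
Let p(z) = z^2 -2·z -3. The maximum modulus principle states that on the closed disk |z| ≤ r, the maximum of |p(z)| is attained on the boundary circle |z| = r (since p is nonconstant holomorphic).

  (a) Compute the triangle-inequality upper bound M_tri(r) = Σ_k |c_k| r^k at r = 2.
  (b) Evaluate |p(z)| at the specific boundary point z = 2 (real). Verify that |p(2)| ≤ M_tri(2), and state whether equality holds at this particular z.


Coefficients: c_0 = -3, c_1 = -2, c_2 = 1. Radius r = 2.
Part (a). Triangle bound: M_tri(r) = Σ_k |c_k| r^k
  = |-3|·2^0 + |-2|·2^1 + |1|·2^2
  = 3 + 4 + 4 = 11.
This bounds M(r) := max_{|z|=r} |p(z)| from above; equality holds iff all terms c_k z^k can be made to align in phase at a single z on |z|=r.
Part (b). At z = 2 (real, on the circle |z| = r):
  p(2) = (-3)·2^0 + (-2)·2^1 + (1)·2^2 = -3.
  |p(2)| = 3.
Check: |p(2)| = 3 ≤ 11 = M_tri(2). ✓ Equality does not hold at z = 2 (the coefficients have mixed signs, so the terms do not all align in phase there).

M_tri(2) = 11; |p(2)| = 3; equality at z=2: no.


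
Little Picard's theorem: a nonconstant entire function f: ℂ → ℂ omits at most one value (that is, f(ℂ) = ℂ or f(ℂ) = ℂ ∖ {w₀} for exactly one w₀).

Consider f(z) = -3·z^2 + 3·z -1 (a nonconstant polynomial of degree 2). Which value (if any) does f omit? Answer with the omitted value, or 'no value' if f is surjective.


Little Picard bounds the complement of f(ℂ) to at most one point.
For every w ∈ ℂ, the equation p(z) − w = 0 is a nonconstant polynomial in z and hence has at least one root by the fundamental theorem of algebra. So p is surjective onto ℂ, omitting no value.

Omitted value: no value.


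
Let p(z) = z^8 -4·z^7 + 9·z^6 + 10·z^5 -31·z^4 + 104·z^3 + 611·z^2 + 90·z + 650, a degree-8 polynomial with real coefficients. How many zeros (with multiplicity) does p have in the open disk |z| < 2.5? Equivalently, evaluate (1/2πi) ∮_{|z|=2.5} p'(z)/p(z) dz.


The zeros of p are: (1 + 3i), (1 - 3i), (0 + 1i), (0 - 1i), (-2 + 1i), (-2 - 1i), (3 + 2i), (3 - 2i).
Their magnitudes are: 3.162, 3.162, 1, 1, 2.236, 2.236, 3.606, 3.606.
Zeros with |z| < R = 2.5: (0 + 1i), (0 - 1i), (-2 + 1i), (-2 - 1i).
Count = 4.
By the argument principle, (1/2πi) ∮_{|z|=R} p'(z)/p(z) dz equals exactly this count.

Number of zeros inside |z| < 2.5: 4.


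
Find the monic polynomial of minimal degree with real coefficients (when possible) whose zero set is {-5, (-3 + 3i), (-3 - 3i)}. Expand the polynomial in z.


The polynomial is p(z) = ∏_{α ∈ S} (z − α), where S = {-5, (-3 + 3i), (-3 - 3i)}.
Expanding the product yields: p(z) = z^3 + 11·z^2 + 48·z + 90.
Note conjugate pairs combine to real quadratics: (z − (-3+3i))(z − (-3−3i)) = z² + 6z + 18.
The resulting polynomial has degree 3 and real coefficients as required.

p(z) = z^3 + 11·z^2 + 48·z + 90.


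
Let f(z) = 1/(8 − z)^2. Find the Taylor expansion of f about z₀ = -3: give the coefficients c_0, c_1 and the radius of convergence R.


Let w = z − z₀, so z = z₀ + w.
Then 8 − z = 8 − (z₀ + w) = (8 − z₀) − w = 11 − w.
f(z) = 1/(11 − w)^2 = (1/(11)^2) · (1 − w/(11))^{−2}.
By the binomial series (1−u)^{−2} = Σ_{n≥0} C(n+1, 1) u^n for |u|<1, with u = w/(11):
  c_n = C(n+1, 1) / (11)^(n+2).
  c_0 = 1/(11)^2 = 1/121.
  c_1 = 2/(11)^3 = 2/1331.
The series is valid for |w/d| < 1, i.e. |z − z₀| < |d|.
Radius of convergence: R = |8 − z₀| = |11| = 11 (distance from z₀ to the singularity z = 8).

c_0 = 1/121, c_1 = 2/1331; R = 11.


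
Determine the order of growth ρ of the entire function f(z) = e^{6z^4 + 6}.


|e^{6z^4 + 6}| = e^{Re(6·z^4) + 6} ≤ e^{6|z|^4 + 6} = e^{6r^4 + 6} on |z| = r, so ρ ≤ 4. Choosing z on |z|=r so that 6·z^4 is real positive (always possible by picking arg z appropriately) gives |f(z)| = e^{6r^4 + 6}, matching the bound. The additive constant 6 does not affect log log M(r) ~ 4·log r. Hence ρ = 4.
Therefore ρ = 4.

Order ρ = 4.


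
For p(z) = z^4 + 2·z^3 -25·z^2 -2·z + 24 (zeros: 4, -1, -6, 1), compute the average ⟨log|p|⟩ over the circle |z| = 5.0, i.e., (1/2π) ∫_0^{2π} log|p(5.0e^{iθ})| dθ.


Zeros: -6, -1, 1, 4; r = 5.0.
Inside |z| < r: -1, 1, 4. Outside (|z| ≥ r): -6.
p(0) = 24, so log|p(0)| = log(24) = 3.1781.
Apply Jensen: I(r) = log|p(0)| + Σ_k log(r/|z_k|), summed over zeros inside |z| < r.
  log(r/|z_k|) for z_k = 4: log(5.0/4) = 0.2231
  log(r/|z_k|) for z_k = -1: log(5.0/1) = 1.6094
  log(r/|z_k|) for z_k = 1: log(5.0/1) = 1.6094
  Outside zeros (-6) contribute nothing to the Jensen sum.
Sum over inside zeros: 3.4420.
I(r) = log|p(0)| + (inside sum) = 3.1781 + 3.4420 = 6.6201.
Note: since some zeros are outside |z| ≤ r, the simplified n·log(r) form does NOT apply — only the inside zeros contribute.

I(r) ≈ 6.6201.


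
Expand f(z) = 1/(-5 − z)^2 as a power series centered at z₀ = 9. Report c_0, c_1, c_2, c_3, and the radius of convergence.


Let w = z − z₀, so z = z₀ + w.
Then -5 − z = -5 − (z₀ + w) = (-5 − z₀) − w = -14 − w.
f(z) = 1/(-14 − w)^2 = (1/(-14)^2) · (1 − w/(-14))^{−2}.
By the binomial series (1−u)^{−2} = Σ_{n≥0} C(n+1, 1) u^n for |u|<1, with u = w/(-14):
  c_n = C(n+1, 1) / (-14)^(n+2).
  c_0 = 1/(-14)^2 = 1/196.
  c_1 = 2/(-14)^3 = -1/1372.
  c_2 = 3/(-14)^4 = 3/38416.
  c_3 = 4/(-14)^5 = -1/134456.
The series is valid for |w/d| < 1, i.e. |z − z₀| < |d|.
Radius of convergence: R = |-5 − z₀| = |-14| = 14 (distance from z₀ to the singularity z = -5).

c_0 = 1/196, c_1 = -1/1372, c_2 = 3/38416, c_3 = -1/134456; R = 14.


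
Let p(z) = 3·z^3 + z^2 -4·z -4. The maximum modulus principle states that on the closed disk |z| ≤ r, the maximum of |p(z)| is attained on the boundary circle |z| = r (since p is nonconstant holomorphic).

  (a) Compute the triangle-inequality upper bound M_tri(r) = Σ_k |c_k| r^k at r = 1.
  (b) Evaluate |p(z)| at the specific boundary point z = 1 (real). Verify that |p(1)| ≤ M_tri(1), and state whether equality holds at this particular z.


Coefficients: c_0 = -4, c_1 = -4, c_2 = 1, c_3 = 3. Radius r = 1.
Part (a). Triangle bound: M_tri(r) = Σ_k |c_k| r^k
  = |-4|·1^0 + |-4|·1^1 + |1|·1^2 + |3|·1^3
  = 4 + 4 + 1 + 3 = 12.
This bounds M(r) := max_{|z|=r} |p(z)| from above; equality holds iff all terms c_k z^k can be made to align in phase at a single z on |z|=r.
Part (b). At z = 1 (real, on the circle |z| = r):
  p(1) = (-4)·1^0 + (-4)·1^1 + (1)·1^2 + (3)·1^3 = -4.
  |p(1)| = 4.
Check: |p(1)| = 4 ≤ 12 = M_tri(1). ✓ Equality does not hold at z = 1 (the coefficients have mixed signs, so the terms do not all align in phase there).

M_tri(1) = 12; |p(1)| = 4; equality at z=1: no.


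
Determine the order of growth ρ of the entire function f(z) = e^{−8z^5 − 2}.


|e^{−8z^5 − 2}| = e^{Re(-8·z^5) + -2} ≤ e^{8|z|^5 + -2} = e^{8r^5 + -2} on |z| = r, so ρ ≤ 5. Choosing z on |z|=r so that -8·z^5 is real positive (always possible by picking arg z appropriately) gives |f(z)| = e^{8r^5 + -2}, matching the bound. The additive constant -2 does not affect log log M(r) ~ 5·log r. Hence ρ = 5.
Therefore ρ = 5.

Order ρ = 5.


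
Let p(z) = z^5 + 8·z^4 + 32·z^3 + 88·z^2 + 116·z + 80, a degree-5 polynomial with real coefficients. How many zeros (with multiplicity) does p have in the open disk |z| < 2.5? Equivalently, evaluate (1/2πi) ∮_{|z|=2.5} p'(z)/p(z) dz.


The zeros of p are: -4, (-1 + 3i), (-1 - 3i), (-1 + 1i), (-1 - 1i).
Their magnitudes are: 4, 3.162, 3.162, 1.414, 1.414.
Zeros with |z| < R = 2.5: (-1 + 1i), (-1 - 1i).
Count = 2.
By the argument principle, (1/2πi) ∮_{|z|=R} p'(z)/p(z) dz equals exactly this count.

Number of zeros inside |z| < 2.5: 2.


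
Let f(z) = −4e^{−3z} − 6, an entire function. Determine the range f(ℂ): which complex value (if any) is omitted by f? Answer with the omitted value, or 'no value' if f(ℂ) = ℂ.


Little Picard bounds the complement of f(ℂ) to at most one point.
e^{−3z} is never zero on ℂ, so -4·e^{−3z} takes every value in ℂ ∖ {0}. Adding -6 shifts the range to ℂ ∖ {-6}. Thus f omits exactly the value -6.

Omitted value: -6.


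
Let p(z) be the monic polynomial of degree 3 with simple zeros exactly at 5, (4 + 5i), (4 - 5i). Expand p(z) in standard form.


The polynomial is p(z) = ∏_{α ∈ S} (z − α), where S = {5, (4 + 5i), (4 - 5i)}.
Expanding the product yields: p(z) = z^3 -13·z^2 + 81·z -205.
Note conjugate pairs combine to real quadratics: (z − (4+5i))(z − (4−5i)) = z² − 8z + 41.
The resulting polynomial has degree 3 and real coefficients as required.

p(z) = z^3 -13·z^2 + 81·z -205.


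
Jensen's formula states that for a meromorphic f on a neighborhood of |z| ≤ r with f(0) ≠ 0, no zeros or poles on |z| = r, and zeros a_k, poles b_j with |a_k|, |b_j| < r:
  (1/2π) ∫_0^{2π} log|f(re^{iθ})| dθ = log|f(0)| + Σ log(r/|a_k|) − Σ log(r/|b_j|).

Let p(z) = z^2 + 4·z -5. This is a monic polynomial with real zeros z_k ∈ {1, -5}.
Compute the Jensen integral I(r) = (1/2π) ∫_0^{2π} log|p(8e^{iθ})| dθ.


Zeros: -5, 1; r = 8.
Inside |z| < r: -5, 1. Outside (|z| ≥ r): ∅.
p(0) = -5, so log|p(0)| = log(5) = 1.6094.
Apply Jensen: I(r) = log|p(0)| + Σ_k log(r/|z_k|), summed over zeros inside |z| < r.
  log(r/|z_k|) for z_k = 1: log(8/1) = 2.0794
  log(r/|z_k|) for z_k = -5: log(8/5) = 0.4700
Sum over inside zeros: 2.5494.
I(r) = log|p(0)| + (inside sum) = 1.6094 + 2.5494 = 4.1589.
Closed form (all zeros inside, monic): I(r) = n·log(r) = 2·log(8) = 4.1589. ✓

I(r) ≈ 4.1589.


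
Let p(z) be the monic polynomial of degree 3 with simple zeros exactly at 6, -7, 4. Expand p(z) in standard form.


The polynomial is p(z) = ∏_{α ∈ S} (z − α), where S = {6, -7, 4}.
Expanding the product yields: p(z) = z^3 -3·z^2 -46·z + 168.
The resulting polynomial has degree 3 and real coefficients as required.

p(z) = z^3 -3·z^2 -46·z + 168.


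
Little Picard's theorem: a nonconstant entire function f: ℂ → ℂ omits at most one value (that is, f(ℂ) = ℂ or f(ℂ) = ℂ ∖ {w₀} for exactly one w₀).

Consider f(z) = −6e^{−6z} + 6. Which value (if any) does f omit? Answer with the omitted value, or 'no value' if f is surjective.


Little Picard bounds the complement of f(ℂ) to at most one point.
e^{−6z} is never zero on ℂ, so -6·e^{−6z} takes every value in ℂ ∖ {0}. Adding 6 shifts the range to ℂ ∖ {6}. Thus f omits exactly the value 6.

Omitted value: 6.


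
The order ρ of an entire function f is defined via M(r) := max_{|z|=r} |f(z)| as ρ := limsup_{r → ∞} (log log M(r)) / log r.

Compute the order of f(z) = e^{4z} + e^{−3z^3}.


Each summand is entire of order 1 and 3 respectively (as in the single-exponential case). The order of a sum is at most the max of the orders, so ρ ≤ 3. For the lower bound: on |z|=r choose arg z so that -3z^3 is real positive; then |e^{-3z^3}| = e^{3r^3} while |e^{4z}| ≤ e^{4r^1} = o(e^{3r^3}). So |f| ≥ e^{3r^3}(1 − o(1)) and ρ ≥ 3. Hence ρ = max(1, 3) = 3.
Therefore ρ = 3.

Order ρ = 3.


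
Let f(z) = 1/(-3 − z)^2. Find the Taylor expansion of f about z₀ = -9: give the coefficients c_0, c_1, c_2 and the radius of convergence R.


Let w = z − z₀, so z = z₀ + w.
Then -3 − z = -3 − (z₀ + w) = (-3 − z₀) − w = 6 − w.
f(z) = 1/(6 − w)^2 = (1/(6)^2) · (1 − w/(6))^{−2}.
By the binomial series (1−u)^{−2} = Σ_{n≥0} C(n+1, 1) u^n for |u|<1, with u = w/(6):
  c_n = C(n+1, 1) / (6)^(n+2).
  c_0 = 1/(6)^2 = 1/36.
  c_1 = 2/(6)^3 = 1/108.
  c_2 = 3/(6)^4 = 1/432.
The series is valid for |w/d| < 1, i.e. |z − z₀| < |d|.
Radius of convergence: R = |-3 − z₀| = |6| = 6 (distance from z₀ to the singularity z = -3).

c_0 = 1/36, c_1 = 1/108, c_2 = 1/432; R = 6.


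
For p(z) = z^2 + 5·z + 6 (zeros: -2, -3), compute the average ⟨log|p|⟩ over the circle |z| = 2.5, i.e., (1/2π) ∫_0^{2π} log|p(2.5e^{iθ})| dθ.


Zeros: -3, -2; r = 2.5.
Inside |z| < r: -2. Outside (|z| ≥ r): -3.
p(0) = 6, so log|p(0)| = log(6) = 1.7918.
Apply Jensen: I(r) = log|p(0)| + Σ_k log(r/|z_k|), summed over zeros inside |z| < r.
  log(r/|z_k|) for z_k = -2: log(2.5/2) = 0.2231
  Outside zeros (-3) contribute nothing to the Jensen sum.
Sum over inside zeros: 0.2231.
I(r) = log|p(0)| + (inside sum) = 1.7918 + 0.2231 = 2.0149.
Note: since some zeros are outside |z| ≤ r, the simplified n·log(r) form does NOT apply — only the inside zeros contribute.

I(r) ≈ 2.0149.


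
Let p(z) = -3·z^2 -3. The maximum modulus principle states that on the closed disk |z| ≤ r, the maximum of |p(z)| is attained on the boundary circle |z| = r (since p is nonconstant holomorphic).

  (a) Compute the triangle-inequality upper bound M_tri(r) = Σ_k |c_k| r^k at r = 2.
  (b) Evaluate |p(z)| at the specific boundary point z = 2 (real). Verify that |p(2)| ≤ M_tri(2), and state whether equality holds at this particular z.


Coefficients: c_0 = -3, c_1 = 0, c_2 = -3. Radius r = 2.
Part (a). Triangle bound: M_tri(r) = Σ_k |c_k| r^k
  = |-3|·2^0 + |0|·2^1 + |-3|·2^2
  = 3 + 0 + 12 = 15.
This bounds M(r) := max_{|z|=r} |p(z)| from above; equality holds iff all terms c_k z^k can be made to align in phase at a single z on |z|=r.
Part (b). At z = 2 (real, on the circle |z| = r):
  p(2) = (-3)·2^0 + (0)·2^1 + (-3)·2^2 = -15.
  |p(2)| = 15.
Since all nonzero coefficients share the same sign, |p(2)| = 15 = M_tri(2); the triangle bound is attained at z = 2, so in fact M(r) = 15.

M_tri(2) = 15; |p(2)| = 15; equality at z=2: yes.
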